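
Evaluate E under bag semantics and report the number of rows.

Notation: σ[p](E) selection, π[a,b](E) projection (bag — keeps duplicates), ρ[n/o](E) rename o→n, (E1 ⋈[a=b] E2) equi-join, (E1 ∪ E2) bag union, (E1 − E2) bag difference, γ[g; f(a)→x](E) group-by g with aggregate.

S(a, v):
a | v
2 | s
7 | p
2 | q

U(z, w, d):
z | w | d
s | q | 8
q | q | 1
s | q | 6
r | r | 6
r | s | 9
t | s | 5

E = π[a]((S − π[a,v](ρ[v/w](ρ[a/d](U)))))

Row counts bottom-up:
  S → 3
  U → 6
  ρ[a/d](U) → 6
  ρ[v/w](ρ[a/d](U)) → 6
  π[a,v](ρ[v/w](ρ[a/d](U))) → 6
  (S − π[a,v](ρ[v/w](ρ[a/d](U)))) → 3
  π[a]((S − π[a,v](ρ[v/w](ρ[a/d](U))))) → 3

|E| = 3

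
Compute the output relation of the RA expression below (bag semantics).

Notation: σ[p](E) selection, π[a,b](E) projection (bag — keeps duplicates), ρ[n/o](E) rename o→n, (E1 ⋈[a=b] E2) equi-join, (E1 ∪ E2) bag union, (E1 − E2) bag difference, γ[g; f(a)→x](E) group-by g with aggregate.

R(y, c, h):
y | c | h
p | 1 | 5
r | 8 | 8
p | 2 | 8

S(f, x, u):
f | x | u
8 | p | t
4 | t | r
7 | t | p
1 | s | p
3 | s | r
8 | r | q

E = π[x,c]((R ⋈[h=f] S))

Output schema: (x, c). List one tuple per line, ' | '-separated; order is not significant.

Row counts bottom-up:
  R → 3
  S → 6
  (R ⋈[h=f] S) → 4
  π[x,c]((R ⋈[h=f] S)) → 4

== RESULT ==
x | c
p | 2
p | 8
r | 2
r | 8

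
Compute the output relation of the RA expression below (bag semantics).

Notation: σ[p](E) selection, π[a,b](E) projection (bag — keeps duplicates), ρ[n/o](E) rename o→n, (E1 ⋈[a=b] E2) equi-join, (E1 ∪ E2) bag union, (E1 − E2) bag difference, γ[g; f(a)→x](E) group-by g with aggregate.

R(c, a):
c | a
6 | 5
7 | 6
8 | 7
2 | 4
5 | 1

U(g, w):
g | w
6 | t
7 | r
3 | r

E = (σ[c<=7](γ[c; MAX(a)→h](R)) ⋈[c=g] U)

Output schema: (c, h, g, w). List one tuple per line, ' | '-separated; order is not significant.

Stepwise |·|:
  R → 5
  γ[c; MAX(a)→h](R) → 5
  σ[c<=7](γ[c; MAX(a)→h](R)) → 4
  U → 3
  (σ[c<=7](γ[c; MAX(a)→h](R)) ⋈[c=g] U) → 2

== RESULT ==
c | h | g | w
6 | 5 | 6 | t
7 | 6 | 7 | r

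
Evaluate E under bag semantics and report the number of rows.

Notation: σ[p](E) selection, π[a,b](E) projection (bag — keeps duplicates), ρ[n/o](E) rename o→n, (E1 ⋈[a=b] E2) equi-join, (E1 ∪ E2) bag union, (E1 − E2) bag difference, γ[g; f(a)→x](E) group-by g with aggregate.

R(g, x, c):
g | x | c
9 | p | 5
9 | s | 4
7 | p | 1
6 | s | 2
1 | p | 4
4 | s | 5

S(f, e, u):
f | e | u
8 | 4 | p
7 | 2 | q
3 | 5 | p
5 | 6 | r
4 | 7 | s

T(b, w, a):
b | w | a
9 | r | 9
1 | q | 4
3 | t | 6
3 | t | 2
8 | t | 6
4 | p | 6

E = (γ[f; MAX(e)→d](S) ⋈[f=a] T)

Stepwise |·|:
  S → 5
  γ[f; MAX(e)→d](S) → 5
  T → 6
  (γ[f; MAX(e)→d](S) ⋈[f=a] T) → 1

|E| = 1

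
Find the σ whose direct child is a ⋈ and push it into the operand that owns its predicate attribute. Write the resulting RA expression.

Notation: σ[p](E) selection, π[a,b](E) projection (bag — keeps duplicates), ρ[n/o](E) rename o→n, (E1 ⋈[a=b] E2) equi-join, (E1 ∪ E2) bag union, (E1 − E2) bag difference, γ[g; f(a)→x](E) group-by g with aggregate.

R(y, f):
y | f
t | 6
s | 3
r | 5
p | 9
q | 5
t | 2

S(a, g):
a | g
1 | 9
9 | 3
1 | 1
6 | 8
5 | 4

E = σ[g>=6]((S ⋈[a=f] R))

σ filters on g, owned by the left side.
E' = (σ[g>=6](S) ⋈[a=f] R)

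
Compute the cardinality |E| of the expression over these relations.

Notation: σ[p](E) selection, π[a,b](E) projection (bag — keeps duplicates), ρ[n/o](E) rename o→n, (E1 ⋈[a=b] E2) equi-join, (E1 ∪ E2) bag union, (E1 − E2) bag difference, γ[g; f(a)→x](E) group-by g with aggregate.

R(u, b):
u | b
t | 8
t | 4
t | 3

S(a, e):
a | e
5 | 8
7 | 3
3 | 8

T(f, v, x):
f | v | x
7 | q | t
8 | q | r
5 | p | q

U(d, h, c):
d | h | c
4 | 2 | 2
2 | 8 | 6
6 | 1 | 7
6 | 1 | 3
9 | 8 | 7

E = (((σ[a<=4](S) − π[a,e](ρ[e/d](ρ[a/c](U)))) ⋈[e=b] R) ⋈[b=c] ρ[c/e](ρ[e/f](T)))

Per-node cardinality:
  S → 3
  σ[a<=4](S) → 1
  U → 5
  ρ[a/c](U) → 5
  ρ[e/d](ρ[a/c](U)) → 5
  π[a,e](ρ[e/d](ρ[a/c](U))) → 5
  (σ[a<=4](S) − π[a,e](ρ[e/d](ρ[a/c](U)))) → 1
  R → 3
  ((σ[a<=4](S) − π[a,e](ρ[e/d](ρ[a/c](U)))) ⋈[e=b] R) → 1
  T → 3
  ρ[e/f](T) → 3
  ρ[c/e](ρ[e/f](T)) → 3
  (((σ[a<=4](S) − π[a,e](ρ[e/d](ρ[a/c](U)))) ⋈[e=b] R) ⋈[b=c] ρ[c/e](ρ[e/f](T))) → 1

|E| = 1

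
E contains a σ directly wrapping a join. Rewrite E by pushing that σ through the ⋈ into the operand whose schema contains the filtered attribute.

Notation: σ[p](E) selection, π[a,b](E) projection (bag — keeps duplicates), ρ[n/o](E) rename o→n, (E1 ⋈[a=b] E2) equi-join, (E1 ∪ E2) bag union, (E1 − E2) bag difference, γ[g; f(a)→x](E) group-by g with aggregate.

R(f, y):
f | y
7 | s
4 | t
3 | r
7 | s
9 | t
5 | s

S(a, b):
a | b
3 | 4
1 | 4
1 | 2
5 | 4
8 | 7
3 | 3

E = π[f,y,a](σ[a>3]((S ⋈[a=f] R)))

σ filters on a, owned by the left side.
E' = π[f,y,a]((σ[a>3](S) ⋈[a=f] R))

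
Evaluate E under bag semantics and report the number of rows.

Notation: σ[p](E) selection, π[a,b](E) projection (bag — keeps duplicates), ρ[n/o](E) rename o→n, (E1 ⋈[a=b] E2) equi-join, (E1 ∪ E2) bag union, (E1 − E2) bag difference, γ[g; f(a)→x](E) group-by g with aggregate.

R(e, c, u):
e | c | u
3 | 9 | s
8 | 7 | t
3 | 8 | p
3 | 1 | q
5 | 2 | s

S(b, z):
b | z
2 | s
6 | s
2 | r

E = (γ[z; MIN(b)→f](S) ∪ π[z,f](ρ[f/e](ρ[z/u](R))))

Stepwise |·|:
  S → 3
  γ[z; MIN(b)→f](S) → 2
  R → 5
  ρ[z/u](R) → 5
  ρ[f/e](ρ[z/u](R)) → 5
  π[z,f](ρ[f/e](ρ[z/u](R))) → 5
  (γ[z; MIN(b)→f](S) ∪ π[z,f](ρ[f/e](ρ[z/u](R)))) → 7

|E| = 7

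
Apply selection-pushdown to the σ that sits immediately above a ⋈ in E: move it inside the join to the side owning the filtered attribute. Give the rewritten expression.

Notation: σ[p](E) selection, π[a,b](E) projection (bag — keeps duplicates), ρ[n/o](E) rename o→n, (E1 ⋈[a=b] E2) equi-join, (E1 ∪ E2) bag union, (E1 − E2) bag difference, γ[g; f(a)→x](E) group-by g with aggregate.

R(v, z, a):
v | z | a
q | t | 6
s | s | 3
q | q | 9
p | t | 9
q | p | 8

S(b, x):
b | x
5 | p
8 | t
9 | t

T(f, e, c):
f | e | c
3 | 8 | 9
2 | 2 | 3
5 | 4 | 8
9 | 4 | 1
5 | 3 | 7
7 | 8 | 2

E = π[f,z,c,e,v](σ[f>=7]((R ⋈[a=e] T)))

σ filters on f, owned by the right side.
E' = π[f,z,c,e,v]((R ⋈[a=e] σ[f>=7](T)))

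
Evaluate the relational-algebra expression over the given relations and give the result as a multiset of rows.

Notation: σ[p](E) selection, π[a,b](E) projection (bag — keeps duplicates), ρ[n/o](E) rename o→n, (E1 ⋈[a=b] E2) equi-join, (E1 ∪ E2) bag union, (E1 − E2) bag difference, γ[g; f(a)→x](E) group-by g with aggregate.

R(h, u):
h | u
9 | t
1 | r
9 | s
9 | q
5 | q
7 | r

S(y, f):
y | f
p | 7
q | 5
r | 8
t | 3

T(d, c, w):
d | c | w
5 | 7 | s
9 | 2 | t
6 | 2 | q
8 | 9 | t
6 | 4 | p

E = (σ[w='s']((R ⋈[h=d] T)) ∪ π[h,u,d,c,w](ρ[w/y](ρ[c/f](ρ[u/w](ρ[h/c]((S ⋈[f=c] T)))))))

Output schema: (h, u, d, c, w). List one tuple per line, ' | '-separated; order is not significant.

Subexpression sizes:
  R → 6
  T → 5
  (R ⋈[h=d] T) → 4
  σ[w='s']((R ⋈[h=d] T)) → 1
  S → 4
  T → 5
  (S ⋈[f=c] T) → 1
  ρ[h/c]((S ⋈[f=c] T)) → 1
  ρ[u/w](ρ[h/c]((S ⋈[f=c] T))) → 1
  ρ[c/f](ρ[u/w](ρ[h/c]((S ⋈[f=c] T)))) → 1
  ρ[w/y](ρ[c/f](ρ[u/w](ρ[h/c]((S ⋈[f=c] T))))) → 1
  π[h,u,d,c,w](ρ[w/y](ρ[c/f](ρ[u/w](ρ[h/c]((S ⋈[f=c] T)))))) → 1
  (σ[w='s']((R ⋈[h=d] T)) ∪ π[h,u,d,c,w](ρ[w/y](ρ[c/f](ρ[u/w](ρ[h/c]((S ⋈[f=c] T))))))) → 2

== RESULT ==
h | u | d | c | w
5 | q | 5 | 7 | s
7 | s | 5 | 7 | p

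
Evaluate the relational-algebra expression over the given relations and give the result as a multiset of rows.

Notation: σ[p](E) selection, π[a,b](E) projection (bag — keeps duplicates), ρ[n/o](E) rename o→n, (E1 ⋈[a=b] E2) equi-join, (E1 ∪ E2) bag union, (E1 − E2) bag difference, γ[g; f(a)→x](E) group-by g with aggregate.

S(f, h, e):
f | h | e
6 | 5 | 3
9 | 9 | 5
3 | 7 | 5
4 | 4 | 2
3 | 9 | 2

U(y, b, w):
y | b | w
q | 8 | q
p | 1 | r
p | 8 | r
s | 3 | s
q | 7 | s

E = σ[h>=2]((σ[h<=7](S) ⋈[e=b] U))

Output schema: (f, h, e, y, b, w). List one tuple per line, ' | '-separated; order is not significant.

Subexpression sizes:
  S → 5
  σ[h<=7](S) → 3
  U → 5
  (σ[h<=7](S) ⋈[e=b] U) → 1
  σ[h>=2]((σ[h<=7](S) ⋈[e=b] U)) → 1

== RESULT ==
f | h | e | y | b | w
6 | 5 | 3 | s | 3 | s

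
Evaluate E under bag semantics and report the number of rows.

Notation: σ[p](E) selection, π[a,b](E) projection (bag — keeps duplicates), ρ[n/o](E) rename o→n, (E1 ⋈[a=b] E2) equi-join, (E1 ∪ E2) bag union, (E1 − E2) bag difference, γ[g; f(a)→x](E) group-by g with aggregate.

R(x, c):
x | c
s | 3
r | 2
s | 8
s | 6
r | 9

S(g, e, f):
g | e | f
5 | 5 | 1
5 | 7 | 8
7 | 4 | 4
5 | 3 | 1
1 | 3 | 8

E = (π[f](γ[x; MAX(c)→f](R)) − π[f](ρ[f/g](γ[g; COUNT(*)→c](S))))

Row counts bottom-up:
  R → 5
  γ[x; MAX(c)→f](R) → 2
  π[f](γ[x; MAX(c)→f](R)) → 2
  S → 5
  γ[g; COUNT(*)→c](S) → 3
  ρ[f/g](γ[g; COUNT(*)→c](S)) → 3
  π[f](ρ[f/g](γ[g; COUNT(*)→c](S))) → 3
  (π[f](γ[x; MAX(c)→f](R)) − π[f](ρ[f/g](γ[g; COUNT(*)→c](S)))) → 2

|E| = 2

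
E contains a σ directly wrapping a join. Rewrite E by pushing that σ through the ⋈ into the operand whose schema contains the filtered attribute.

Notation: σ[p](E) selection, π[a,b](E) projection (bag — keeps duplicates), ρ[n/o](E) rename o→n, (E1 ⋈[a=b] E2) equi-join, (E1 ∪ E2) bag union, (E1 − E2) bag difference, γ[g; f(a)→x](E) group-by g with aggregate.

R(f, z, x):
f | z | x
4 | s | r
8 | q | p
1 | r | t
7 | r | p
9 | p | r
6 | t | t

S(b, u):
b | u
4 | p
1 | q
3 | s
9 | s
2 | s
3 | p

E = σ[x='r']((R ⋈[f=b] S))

σ filters on x, owned by the left side.
E' = (σ[x='r'](R) ⋈[f=b] S)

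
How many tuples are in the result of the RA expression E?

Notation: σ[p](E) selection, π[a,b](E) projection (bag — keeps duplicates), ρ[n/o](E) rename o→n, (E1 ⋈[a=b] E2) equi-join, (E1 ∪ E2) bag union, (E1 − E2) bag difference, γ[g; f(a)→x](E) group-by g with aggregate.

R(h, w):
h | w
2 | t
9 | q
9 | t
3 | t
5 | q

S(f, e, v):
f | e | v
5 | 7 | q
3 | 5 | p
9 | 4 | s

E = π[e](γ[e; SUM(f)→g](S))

Row counts bottom-up:
  S → 3
  γ[e; SUM(f)→g](S) → 3
  π[e](γ[e; SUM(f)→g](S)) → 3

|E| = 3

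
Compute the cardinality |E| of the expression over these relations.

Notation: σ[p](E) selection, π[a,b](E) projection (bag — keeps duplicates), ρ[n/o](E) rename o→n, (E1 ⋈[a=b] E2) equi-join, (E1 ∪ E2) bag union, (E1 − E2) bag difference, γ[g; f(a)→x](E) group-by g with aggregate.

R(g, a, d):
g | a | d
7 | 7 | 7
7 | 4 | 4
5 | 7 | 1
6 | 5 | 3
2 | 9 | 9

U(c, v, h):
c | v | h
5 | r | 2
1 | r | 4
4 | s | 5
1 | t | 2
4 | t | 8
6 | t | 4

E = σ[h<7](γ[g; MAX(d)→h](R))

Stepwise |·|:
  R → 5
  γ[g; MAX(d)→h](R) → 4
  σ[h<7](γ[g; MAX(d)→h](R)) → 2

|E| = 2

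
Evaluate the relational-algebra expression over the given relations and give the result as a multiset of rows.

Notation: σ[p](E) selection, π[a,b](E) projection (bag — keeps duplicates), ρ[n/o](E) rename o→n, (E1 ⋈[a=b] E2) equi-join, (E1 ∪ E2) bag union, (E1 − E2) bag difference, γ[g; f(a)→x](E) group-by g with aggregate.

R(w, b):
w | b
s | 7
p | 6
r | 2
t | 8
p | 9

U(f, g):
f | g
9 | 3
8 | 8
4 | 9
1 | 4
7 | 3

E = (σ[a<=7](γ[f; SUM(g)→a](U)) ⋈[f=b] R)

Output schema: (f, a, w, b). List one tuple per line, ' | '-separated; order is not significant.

Stepwise |·|:
  U → 5
  γ[f; SUM(g)→a](U) → 5
  σ[a<=7](γ[f; SUM(g)→a](U)) → 3
  R → 5
  (σ[a<=7](γ[f; SUM(g)→a](U)) ⋈[f=b] R) → 2

== RESULT ==
f | a | w | b
7 | 3 | s | 7
9 | 3 | p | 9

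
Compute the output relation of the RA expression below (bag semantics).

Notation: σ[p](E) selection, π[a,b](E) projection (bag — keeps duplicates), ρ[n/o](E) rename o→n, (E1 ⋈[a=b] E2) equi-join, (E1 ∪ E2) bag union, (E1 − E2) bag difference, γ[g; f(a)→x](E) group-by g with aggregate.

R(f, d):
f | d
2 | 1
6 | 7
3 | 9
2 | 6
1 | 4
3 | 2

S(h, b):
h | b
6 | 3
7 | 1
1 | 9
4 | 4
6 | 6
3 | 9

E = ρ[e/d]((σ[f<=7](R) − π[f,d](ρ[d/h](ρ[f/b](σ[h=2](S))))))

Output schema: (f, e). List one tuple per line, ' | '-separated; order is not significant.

Subexpression sizes:
  R → 6
  σ[f<=7](R) → 6
  S → 6
  σ[h=2](S) → 0
  ρ[f/b](σ[h=2](S)) → 0
  ρ[d/h](ρ[f/b](σ[h=2](S))) → 0
  π[f,d](ρ[d/h](ρ[f/b](σ[h=2](S)))) → 0
  (σ[f<=7](R) − π[f,d](ρ[d/h](ρ[f/b](σ[h=2](S))))) → 6
  ρ[e/d]((σ[f<=7](R) − π[f,d](ρ[d/h](ρ[f/b](σ[h=2](S)))))) → 6

== RESULT ==
f | e
1 | 4
2 | 1
2 | 6
3 | 2
3 | 9
6 | 7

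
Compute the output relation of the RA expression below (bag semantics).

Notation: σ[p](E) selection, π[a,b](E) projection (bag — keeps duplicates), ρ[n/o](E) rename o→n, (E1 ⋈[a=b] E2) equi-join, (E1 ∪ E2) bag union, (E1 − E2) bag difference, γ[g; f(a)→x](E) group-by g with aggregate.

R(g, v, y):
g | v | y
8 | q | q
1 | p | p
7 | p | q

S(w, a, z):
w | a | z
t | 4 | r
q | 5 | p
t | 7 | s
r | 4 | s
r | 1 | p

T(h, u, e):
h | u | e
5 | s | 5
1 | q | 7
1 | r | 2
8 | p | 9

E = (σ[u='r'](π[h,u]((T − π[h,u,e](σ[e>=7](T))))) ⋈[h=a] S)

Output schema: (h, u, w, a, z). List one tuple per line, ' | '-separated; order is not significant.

Per-node cardinality:
  T → 4
  T → 4
  σ[e>=7](T) → 2
  π[h,u,e](σ[e>=7](T)) → 2
  (T − π[h,u,e](σ[e>=7](T))) → 2
  π[h,u]((T − π[h,u,e](σ[e>=7](T)))) → 2
  σ[u='r'](π[h,u]((T − π[h,u,e](σ[e>=7](T))))) → 1
  S → 5
  (σ[u='r'](π[h,u]((T − π[h,u,e](σ[e>=7](T))))) ⋈[h=a] S) → 1

== RESULT ==
h | u | w | a | z
1 | r | r | 1 | p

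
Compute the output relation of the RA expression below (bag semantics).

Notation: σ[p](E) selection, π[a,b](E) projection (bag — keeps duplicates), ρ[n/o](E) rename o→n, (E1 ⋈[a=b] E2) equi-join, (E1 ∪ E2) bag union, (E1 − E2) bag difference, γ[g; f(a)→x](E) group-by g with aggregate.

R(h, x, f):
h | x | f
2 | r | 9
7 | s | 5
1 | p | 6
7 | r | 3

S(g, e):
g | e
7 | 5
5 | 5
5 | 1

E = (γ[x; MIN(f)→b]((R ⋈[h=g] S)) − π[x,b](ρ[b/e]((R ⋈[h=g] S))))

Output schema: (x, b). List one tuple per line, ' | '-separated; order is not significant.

Subexpression sizes:
  R → 4
  S → 3
  (R ⋈[h=g] S) → 2
  γ[x; MIN(f)→b]((R ⋈[h=g] S)) → 2
  R → 4
  S → 3
  (R ⋈[h=g] S) → 2
  ρ[b/e]((R ⋈[h=g] S)) → 2
  π[x,b](ρ[b/e]((R ⋈[h=g] S))) → 2
  (γ[x; MIN(f)→b]((R ⋈[h=g] S)) − π[x,b](ρ[b/e]((R ⋈[h=g] S)))) → 1

== RESULT ==
x | b
r | 3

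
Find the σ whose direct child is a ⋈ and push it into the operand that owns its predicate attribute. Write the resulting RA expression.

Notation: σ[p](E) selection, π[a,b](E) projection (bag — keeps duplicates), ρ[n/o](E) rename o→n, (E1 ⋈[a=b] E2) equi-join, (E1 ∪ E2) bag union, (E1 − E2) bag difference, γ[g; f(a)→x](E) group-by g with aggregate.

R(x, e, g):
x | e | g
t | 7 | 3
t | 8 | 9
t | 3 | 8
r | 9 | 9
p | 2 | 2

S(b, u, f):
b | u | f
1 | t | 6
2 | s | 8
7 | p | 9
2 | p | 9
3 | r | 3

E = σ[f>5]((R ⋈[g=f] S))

σ filters on f, owned by the right side.
E' = (R ⋈[g=f] σ[f>5](S))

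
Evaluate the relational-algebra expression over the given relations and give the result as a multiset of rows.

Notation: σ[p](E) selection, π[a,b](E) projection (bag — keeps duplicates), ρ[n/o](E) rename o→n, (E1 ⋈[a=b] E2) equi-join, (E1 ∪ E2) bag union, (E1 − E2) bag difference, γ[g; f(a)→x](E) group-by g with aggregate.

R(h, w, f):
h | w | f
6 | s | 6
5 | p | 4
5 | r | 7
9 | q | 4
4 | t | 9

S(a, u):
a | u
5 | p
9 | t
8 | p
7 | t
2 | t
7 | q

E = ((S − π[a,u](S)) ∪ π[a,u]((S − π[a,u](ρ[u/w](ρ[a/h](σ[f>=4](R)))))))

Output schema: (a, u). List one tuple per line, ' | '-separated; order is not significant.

Row counts bottom-up:
  S → 6
  S → 6
  π[a,u](S) → 6
  (S − π[a,u](S)) → 0
  S → 6
  R → 5
  σ[f>=4](R) → 5
  ρ[a/h](σ[f>=4](R)) → 5
  ρ[u/w](ρ[a/h](σ[f>=4](R))) → 5
  π[a,u](ρ[u/w](ρ[a/h](σ[f>=4](R)))) → 5
  (S − π[a,u](ρ[u/w](ρ[a/h](σ[f>=4](R))))) → 5
  π[a,u]((S − π[a,u](ρ[u/w](ρ[a/h](σ[f>=4](R)))))) → 5
  ((S − π[a,u](S)) ∪ π[a,u]((S − π[a,u](ρ[u/w](ρ[a/h](σ[f>=4](R))))))) → 5

== RESULT ==
a | u
2 | t
7 | q
7 | t
8 | p
9 | t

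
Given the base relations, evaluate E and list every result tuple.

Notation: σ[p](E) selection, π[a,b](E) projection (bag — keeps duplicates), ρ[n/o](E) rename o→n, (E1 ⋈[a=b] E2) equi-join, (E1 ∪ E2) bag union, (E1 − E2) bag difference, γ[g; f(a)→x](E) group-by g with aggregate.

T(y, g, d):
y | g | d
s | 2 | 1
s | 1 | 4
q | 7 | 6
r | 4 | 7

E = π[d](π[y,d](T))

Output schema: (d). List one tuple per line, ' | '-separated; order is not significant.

Subexpression sizes:
  T → 4
  π[y,d](T) → 4
  π[d](π[y,d](T)) → 4

== RESULT ==
d
1
4
6
7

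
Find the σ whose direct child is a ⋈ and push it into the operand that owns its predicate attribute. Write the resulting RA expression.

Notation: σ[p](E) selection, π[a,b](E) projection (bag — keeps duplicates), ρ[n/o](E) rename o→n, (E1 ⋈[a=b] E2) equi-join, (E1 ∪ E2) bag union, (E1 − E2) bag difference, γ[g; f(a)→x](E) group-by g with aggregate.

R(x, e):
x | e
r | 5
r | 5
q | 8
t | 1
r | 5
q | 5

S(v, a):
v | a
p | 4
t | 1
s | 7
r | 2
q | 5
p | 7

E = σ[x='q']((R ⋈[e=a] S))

σ filters on x, owned by the left side.
E' = (σ[x='q'](R) ⋈[e=a] S)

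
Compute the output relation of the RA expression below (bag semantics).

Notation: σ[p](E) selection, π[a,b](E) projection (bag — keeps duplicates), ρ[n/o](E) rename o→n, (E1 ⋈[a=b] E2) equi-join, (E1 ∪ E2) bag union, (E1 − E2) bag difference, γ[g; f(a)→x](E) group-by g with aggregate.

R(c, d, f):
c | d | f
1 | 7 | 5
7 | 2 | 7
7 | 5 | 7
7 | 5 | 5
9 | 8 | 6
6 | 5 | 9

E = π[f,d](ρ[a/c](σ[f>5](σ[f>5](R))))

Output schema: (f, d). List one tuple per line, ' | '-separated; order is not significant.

Per-node cardinality:
  R → 6
  σ[f>5](R) → 4
  σ[f>5](σ[f>5](R)) → 4
  ρ[a/c](σ[f>5](σ[f>5](R))) → 4
  π[f,d](ρ[a/c](σ[f>5](σ[f>5](R)))) → 4

== RESULT ==
f | d
6 | 8
7 | 2
7 | 5
9 | 5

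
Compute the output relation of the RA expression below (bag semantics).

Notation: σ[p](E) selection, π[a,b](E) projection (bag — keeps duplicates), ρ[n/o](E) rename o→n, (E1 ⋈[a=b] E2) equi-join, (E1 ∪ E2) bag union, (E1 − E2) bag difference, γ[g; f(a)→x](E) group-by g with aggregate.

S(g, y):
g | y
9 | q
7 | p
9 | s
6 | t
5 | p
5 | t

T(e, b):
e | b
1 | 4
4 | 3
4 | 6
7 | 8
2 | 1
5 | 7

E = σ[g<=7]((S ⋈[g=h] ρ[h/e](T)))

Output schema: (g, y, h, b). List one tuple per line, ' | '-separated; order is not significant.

Per-node cardinality:
  S → 6
  T → 6
  ρ[h/e](T) → 6
  (S ⋈[g=h] ρ[h/e](T)) → 3
  σ[g<=7]((S ⋈[g=h] ρ[h/e](T))) → 3

== RESULT ==
g | y | h | b
5 | p | 5 | 7
5 | t | 5 | 7
7 | p | 7 | 8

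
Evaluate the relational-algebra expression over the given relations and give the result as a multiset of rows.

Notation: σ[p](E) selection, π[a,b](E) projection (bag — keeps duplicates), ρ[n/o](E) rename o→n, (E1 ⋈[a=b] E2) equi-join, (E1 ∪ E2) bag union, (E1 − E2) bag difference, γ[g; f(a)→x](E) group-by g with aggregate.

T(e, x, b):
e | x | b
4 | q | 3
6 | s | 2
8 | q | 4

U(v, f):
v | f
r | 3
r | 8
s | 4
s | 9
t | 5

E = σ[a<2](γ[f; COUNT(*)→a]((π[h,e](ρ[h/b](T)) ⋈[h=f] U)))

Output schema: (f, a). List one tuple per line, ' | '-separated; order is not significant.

Stepwise |·|:
  T → 3
  ρ[h/b](T) → 3
  π[h,e](ρ[h/b](T)) → 3
  U → 5
  (π[h,e](ρ[h/b](T)) ⋈[h=f] U) → 2
  γ[f; COUNT(*)→a]((π[h,e](ρ[h/b](T)) ⋈[h=f] U)) → 2
  σ[a<2](γ[f; COUNT(*)→a]((π[h,e](ρ[h/b](T)) ⋈[h=f] U))) → 2

== RESULT ==
f | a
3 | 1
4 | 1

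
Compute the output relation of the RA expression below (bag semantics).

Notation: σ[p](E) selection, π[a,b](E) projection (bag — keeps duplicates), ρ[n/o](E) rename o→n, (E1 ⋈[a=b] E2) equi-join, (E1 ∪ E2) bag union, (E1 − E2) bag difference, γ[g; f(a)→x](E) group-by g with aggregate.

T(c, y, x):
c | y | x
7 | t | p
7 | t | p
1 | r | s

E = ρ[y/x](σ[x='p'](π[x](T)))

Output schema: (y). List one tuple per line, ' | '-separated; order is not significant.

Per-node cardinality:
  T → 3
  π[x](T) → 3
  σ[x='p'](π[x](T)) → 2
  ρ[y/x](σ[x='p'](π[x](T))) → 2

== RESULT ==
y
p
p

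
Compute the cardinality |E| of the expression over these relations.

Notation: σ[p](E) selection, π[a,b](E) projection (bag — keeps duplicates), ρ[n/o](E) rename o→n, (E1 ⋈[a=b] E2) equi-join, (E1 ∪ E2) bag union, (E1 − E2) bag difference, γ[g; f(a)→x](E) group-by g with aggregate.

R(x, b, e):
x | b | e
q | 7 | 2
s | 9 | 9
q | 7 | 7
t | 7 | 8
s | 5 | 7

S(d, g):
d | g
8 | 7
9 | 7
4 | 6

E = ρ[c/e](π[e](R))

Stepwise |·|:
  R → 5
  π[e](R) → 5
  ρ[c/e](π[e](R)) → 5

|E| = 5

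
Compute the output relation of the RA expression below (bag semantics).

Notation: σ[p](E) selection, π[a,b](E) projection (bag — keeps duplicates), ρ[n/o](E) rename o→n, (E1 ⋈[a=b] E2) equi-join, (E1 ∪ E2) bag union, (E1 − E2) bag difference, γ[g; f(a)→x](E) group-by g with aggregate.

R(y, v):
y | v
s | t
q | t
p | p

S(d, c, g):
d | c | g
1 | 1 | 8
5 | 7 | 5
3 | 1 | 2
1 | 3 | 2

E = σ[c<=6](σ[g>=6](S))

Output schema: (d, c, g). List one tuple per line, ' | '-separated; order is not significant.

Subexpression sizes:
  S → 4
  σ[g>=6](S) → 1
  σ[c<=6](σ[g>=6](S)) → 1

== RESULT ==
d | c | g
1 | 1 | 8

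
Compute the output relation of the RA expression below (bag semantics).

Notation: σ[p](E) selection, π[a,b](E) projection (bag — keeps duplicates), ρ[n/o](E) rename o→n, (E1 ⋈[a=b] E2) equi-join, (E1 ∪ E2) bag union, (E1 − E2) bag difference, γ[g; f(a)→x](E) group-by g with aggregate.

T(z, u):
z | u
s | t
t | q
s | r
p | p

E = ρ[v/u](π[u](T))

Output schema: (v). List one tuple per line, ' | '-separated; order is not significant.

Subexpression sizes:
  T → 4
  π[u](T) → 4
  ρ[v/u](π[u](T)) → 4

== RESULT ==
v
p
q
r
t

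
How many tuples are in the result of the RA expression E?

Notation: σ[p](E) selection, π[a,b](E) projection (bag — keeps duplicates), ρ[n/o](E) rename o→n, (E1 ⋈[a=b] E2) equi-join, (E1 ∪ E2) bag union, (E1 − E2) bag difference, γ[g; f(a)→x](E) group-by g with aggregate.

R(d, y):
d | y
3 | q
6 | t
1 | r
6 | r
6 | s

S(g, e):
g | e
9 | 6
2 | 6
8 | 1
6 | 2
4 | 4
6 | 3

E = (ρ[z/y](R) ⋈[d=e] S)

Subexpression sizes:
  R → 5
  ρ[z/y](R) → 5
  S → 6
  (ρ[z/y](R) ⋈[d=e] S) → 8

|E| = 8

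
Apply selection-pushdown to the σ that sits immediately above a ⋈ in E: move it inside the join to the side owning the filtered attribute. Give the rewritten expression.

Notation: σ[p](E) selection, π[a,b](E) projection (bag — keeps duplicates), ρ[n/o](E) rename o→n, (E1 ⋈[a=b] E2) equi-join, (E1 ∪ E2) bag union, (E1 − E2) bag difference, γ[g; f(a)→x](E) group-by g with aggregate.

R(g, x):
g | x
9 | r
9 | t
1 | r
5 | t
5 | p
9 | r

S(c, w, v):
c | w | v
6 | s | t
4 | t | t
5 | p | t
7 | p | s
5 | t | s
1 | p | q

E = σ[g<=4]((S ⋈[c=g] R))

σ filters on g, owned by the right side.
E' = (S ⋈[c=g] σ[g<=4](R))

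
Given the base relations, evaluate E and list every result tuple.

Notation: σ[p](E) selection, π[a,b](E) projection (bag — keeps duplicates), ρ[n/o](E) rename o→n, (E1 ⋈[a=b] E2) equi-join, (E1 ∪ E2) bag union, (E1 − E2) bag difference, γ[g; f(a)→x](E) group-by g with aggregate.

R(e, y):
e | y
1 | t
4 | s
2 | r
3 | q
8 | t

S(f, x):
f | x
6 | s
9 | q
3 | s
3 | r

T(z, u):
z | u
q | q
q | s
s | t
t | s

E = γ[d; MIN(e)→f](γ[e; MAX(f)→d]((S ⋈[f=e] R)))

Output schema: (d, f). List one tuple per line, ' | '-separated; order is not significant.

Stepwise |·|:
  S → 4
  R → 5
  (S ⋈[f=e] R) → 2
  γ[e; MAX(f)→d]((S ⋈[f=e] R)) → 1
  γ[d; MIN(e)→f](γ[e; MAX(f)→d]((S ⋈[f=e] R))) → 1

== RESULT ==
d | f
3 | 3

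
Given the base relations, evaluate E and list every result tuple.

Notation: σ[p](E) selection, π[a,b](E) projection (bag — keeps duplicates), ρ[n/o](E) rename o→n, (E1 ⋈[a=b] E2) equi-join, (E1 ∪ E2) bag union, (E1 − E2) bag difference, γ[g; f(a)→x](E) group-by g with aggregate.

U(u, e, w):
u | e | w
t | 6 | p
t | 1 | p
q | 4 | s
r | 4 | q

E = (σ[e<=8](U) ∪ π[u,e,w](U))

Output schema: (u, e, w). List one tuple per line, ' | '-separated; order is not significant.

Subexpression sizes:
  U → 4
  σ[e<=8](U) → 4
  U → 4
  π[u,e,w](U) → 4
  (σ[e<=8](U) ∪ π[u,e,w](U)) → 8

== RESULT ==
u | e | w
q | 4 | s
q | 4 | s
r | 4 | q
r | 4 | q
t | 1 | p
t | 1 | p
t | 6 | p
t | 6 | p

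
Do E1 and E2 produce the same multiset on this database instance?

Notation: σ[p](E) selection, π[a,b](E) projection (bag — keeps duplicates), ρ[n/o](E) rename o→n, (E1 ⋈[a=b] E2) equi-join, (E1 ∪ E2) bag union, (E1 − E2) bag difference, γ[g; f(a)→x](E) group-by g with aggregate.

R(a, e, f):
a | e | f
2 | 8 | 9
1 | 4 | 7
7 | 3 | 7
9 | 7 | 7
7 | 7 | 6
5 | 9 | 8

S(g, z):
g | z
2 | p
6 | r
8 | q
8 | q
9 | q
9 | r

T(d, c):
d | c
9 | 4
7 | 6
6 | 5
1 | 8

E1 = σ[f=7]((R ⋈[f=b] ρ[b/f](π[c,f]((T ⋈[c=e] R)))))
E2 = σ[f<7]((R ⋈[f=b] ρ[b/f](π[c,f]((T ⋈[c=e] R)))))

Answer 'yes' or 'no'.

E1 stepwise |·|:
  R → 6
  T → 4
  R → 6
  (T ⋈[c=e] R) → 2
  π[c,f]((T ⋈[c=e] R)) → 2
  ρ[b/f](π[c,f]((T ⋈[c=e] R))) → 2
  (R ⋈[f=b] ρ[b/f](π[c,f]((T ⋈[c=e] R)))) → 4
  σ[f=7]((R ⋈[f=b] ρ[b/f](π[c,f]((T ⋈[c=e] R))))) → 3
E2 stepwise |·|:
  R → 6
  T → 4
  R → 6
  (T ⋈[c=e] R) → 2
  π[c,f]((T ⋈[c=e] R)) → 2
  ρ[b/f](π[c,f]((T ⋈[c=e] R))) → 2
  (R ⋈[f=b] ρ[b/f](π[c,f]((T ⋈[c=e] R)))) → 4
  σ[f<7]((R ⋈[f=b] ρ[b/f](π[c,f]((T ⋈[c=e] R))))) → 0

E1 result:
a | e | f | c | b
1 | 4 | 7 | 4 | 7
7 | 3 | 7 | 4 | 7
9 | 7 | 7 | 4 | 7
E2 result:
a | e | f | c | b
(0 rows)
Witness: (7, 3, 7, 4, 7) appears 1× in E1 but 0× in E2.

no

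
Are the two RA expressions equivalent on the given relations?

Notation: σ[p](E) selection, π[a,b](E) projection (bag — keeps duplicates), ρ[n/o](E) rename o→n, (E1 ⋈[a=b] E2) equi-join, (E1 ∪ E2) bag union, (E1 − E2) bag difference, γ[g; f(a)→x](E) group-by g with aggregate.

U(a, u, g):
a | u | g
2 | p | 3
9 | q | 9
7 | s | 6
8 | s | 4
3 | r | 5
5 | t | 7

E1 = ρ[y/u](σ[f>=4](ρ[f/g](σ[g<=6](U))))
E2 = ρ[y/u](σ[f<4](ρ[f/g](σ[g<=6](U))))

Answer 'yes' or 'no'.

E1 stepwise |·|:
  U → 6
  σ[g<=6](U) → 4
  ρ[f/g](σ[g<=6](U)) → 4
  σ[f>=4](ρ[f/g](σ[g<=6](U))) → 3
  ρ[y/u](σ[f>=4](ρ[f/g](σ[g<=6](U)))) → 3
E2 stepwise |·|:
  U → 6
  σ[g<=6](U) → 4
  ρ[f/g](σ[g<=6](U)) → 4
  σ[f<4](ρ[f/g](σ[g<=6](U))) → 1
  ρ[y/u](σ[f<4](ρ[f/g](σ[g<=6](U)))) → 1

E1 result:
a | y | f
3 | r | 5
7 | s | 6
8 | s | 4
E2 result:
a | y | f
2 | p | 3
Witness: (3, 'r', 5) appears 1× in E1 but 0× in E2.

no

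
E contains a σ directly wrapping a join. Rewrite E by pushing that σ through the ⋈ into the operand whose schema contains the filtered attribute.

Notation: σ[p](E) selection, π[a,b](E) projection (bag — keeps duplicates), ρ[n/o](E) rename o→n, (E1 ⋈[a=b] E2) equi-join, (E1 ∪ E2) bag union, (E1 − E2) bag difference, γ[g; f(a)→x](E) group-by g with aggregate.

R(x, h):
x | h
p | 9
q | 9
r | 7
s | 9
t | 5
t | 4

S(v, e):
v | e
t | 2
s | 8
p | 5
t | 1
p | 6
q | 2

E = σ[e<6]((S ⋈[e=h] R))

σ filters on e, owned by the left side.
E' = (σ[e<6](S) ⋈[e=h] R)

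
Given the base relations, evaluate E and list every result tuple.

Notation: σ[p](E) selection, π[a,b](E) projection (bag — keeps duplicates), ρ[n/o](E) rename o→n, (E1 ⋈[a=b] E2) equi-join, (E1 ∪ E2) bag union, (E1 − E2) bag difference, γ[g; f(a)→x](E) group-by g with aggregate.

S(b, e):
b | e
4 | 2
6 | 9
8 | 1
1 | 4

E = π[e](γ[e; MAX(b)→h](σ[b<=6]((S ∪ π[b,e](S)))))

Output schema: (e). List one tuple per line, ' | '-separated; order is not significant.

Per-node cardinality:
  S → 4
  S → 4
  π[b,e](S) → 4
  (S ∪ π[b,e](S)) → 8
  σ[b<=6]((S ∪ π[b,e](S))) → 6
  γ[e; MAX(b)→h](σ[b<=6]((S ∪ π[b,e](S)))) → 3
  π[e](γ[e; MAX(b)→h](σ[b<=6]((S ∪ π[b,e](S))))) → 3

== RESULT ==
e
2
4
9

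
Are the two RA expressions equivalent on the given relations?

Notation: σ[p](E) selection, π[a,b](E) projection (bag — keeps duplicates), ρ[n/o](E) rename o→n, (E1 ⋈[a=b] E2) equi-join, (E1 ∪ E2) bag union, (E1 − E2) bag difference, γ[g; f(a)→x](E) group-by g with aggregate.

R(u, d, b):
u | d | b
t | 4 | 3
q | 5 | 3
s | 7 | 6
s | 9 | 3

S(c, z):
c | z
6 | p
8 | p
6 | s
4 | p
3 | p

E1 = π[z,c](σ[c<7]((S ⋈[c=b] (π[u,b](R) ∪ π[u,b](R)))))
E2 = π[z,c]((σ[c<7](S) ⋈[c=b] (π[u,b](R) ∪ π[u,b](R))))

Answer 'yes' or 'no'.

E1 per-node cardinality:
  S → 5
  R → 4
  π[u,b](R) → 4
  R → 4
  π[u,b](R) → 4
  (π[u,b](R) ∪ π[u,b](R)) → 8
  (S ⋈[c=b] (π[u,b](R) ∪ π[u,b](R))) → 10
  σ[c<7]((S ⋈[c=b] (π[u,b](R) ∪ π[u,b](R)))) → 10
  π[z,c](σ[c<7]((S ⋈[c=b] (π[u,b](R) ∪ π[u,b](R))))) → 10
E2 per-node cardinality:
  S → 5
  σ[c<7](S) → 4
  R → 4
  π[u,b](R) → 4
  R → 4
  π[u,b](R) → 4
  (π[u,b](R) ∪ π[u,b](R)) → 8
  (σ[c<7](S) ⋈[c=b] (π[u,b](R) ∪ π[u,b](R))) → 10
  π[z,c]((σ[c<7](S) ⋈[c=b] (π[u,b](R) ∪ π[u,b](R)))) → 10

E1 and E2 produce the same multiset:
z | c
p | 3
p | 3
p | 3
p | 3
p | 3
p | 3
p | 6
p | 6
s | 6
s | 6

yes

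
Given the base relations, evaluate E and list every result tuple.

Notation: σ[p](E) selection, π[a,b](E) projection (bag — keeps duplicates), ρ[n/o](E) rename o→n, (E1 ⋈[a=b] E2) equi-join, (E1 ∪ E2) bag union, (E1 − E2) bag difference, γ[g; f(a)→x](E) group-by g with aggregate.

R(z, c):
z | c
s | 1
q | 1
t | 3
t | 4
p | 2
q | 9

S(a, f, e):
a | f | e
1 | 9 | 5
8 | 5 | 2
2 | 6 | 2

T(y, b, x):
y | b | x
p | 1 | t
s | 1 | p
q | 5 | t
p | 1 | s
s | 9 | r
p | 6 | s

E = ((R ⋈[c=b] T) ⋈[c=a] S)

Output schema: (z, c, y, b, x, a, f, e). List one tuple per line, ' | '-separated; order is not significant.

Per-node cardinality:
  R → 6
  T → 6
  (R ⋈[c=b] T) → 7
  S → 3
  ((R ⋈[c=b] T) ⋈[c=a] S) → 6

== RESULT ==
z | c | y | b | x | a | f | e
q | 1 | p | 1 | s | 1 | 9 | 5
q | 1 | p | 1 | t | 1 | 9 | 5
q | 1 | s | 1 | p | 1 | 9 | 5
s | 1 | p | 1 | s | 1 | 9 | 5
s | 1 | p | 1 | t | 1 | 9 | 5
s | 1 | s | 1 | p | 1 | 9 | 5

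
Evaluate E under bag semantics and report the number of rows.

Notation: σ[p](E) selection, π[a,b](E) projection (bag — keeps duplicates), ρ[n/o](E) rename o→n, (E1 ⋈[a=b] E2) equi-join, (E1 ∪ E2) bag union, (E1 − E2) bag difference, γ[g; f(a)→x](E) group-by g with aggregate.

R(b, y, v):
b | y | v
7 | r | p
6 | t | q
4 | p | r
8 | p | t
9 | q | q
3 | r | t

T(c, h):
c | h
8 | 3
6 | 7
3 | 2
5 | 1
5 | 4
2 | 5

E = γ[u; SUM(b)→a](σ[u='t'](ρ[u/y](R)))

Per-node cardinality:
  R → 6
  ρ[u/y](R) → 6
  σ[u='t'](ρ[u/y](R)) → 1
  γ[u; SUM(b)→a](σ[u='t'](ρ[u/y](R))) → 1

|E| = 1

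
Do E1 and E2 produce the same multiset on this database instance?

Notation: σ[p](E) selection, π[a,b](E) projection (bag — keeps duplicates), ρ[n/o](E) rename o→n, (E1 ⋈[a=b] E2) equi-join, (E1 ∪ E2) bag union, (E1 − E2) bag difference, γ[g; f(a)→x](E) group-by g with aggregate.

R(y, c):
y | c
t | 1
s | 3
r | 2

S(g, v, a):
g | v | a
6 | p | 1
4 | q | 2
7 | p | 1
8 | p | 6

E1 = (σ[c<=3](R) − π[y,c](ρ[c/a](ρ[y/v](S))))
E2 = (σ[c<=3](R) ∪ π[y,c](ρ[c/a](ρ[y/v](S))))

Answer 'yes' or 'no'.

E1 per-node cardinality:
  R → 3
  σ[c<=3](R) → 3
  S → 4
  ρ[y/v](S) → 4
  ρ[c/a](ρ[y/v](S)) → 4
  π[y,c](ρ[c/a](ρ[y/v](S))) → 4
  (σ[c<=3](R) − π[y,c](ρ[c/a](ρ[y/v](S)))) → 3
E2 per-node cardinality:
  R → 3
  σ[c<=3](R) → 3
  S → 4
  ρ[y/v](S) → 4
  ρ[c/a](ρ[y/v](S)) → 4
  π[y,c](ρ[c/a](ρ[y/v](S))) → 4
  (σ[c<=3](R) ∪ π[y,c](ρ[c/a](ρ[y/v](S)))) → 7

E1 result:
y | c
r | 2
s | 3
t | 1
E2 result:
y | c
p | 1
p | 1
p | 6
q | 2
r | 2
s | 3
t | 1
Witness: ('p', 6) appears 0× in E1 but 1× in E2.

no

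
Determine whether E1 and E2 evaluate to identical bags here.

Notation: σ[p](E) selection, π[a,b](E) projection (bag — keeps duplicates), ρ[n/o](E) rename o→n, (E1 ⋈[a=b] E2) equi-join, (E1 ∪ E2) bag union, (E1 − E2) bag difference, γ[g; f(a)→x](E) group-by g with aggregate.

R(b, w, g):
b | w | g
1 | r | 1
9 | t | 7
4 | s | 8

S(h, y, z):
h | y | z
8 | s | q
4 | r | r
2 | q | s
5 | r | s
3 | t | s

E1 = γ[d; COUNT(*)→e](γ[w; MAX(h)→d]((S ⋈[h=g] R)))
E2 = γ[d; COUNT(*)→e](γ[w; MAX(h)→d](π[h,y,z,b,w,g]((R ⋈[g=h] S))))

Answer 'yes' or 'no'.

E1 subexpression sizes:
  S → 5
  R → 3
  (S ⋈[h=g] R) → 1
  γ[w; MAX(h)→d]((S ⋈[h=g] R)) → 1
  γ[d; COUNT(*)→e](γ[w; MAX(h)→d]((S ⋈[h=g] R))) → 1
E2 subexpression sizes:
  R → 3
  S → 5
  (R ⋈[g=h] S) → 1
  π[h,y,z,b,w,g]((R ⋈[g=h] S)) → 1
  γ[w; MAX(h)→d](π[h,y,z,b,w,g]((R ⋈[g=h] S))) → 1
  γ[d; COUNT(*)→e](γ[w; MAX(h)→d](π[h,y,z,b,w,g]((R ⋈[g=h] S)))) → 1

E1 and E2 produce the same multiset:
d | e
8 | 1

yes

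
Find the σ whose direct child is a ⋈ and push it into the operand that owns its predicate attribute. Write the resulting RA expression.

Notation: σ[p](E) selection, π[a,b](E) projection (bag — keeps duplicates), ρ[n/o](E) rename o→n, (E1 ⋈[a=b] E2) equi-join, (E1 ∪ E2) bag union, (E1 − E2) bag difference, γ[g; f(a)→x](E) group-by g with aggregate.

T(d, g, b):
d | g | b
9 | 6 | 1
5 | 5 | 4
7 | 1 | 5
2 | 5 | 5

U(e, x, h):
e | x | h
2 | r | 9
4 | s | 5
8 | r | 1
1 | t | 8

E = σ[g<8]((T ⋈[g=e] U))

σ filters on g, owned by the left side.
E' = (σ[g<8](T) ⋈[g=e] U)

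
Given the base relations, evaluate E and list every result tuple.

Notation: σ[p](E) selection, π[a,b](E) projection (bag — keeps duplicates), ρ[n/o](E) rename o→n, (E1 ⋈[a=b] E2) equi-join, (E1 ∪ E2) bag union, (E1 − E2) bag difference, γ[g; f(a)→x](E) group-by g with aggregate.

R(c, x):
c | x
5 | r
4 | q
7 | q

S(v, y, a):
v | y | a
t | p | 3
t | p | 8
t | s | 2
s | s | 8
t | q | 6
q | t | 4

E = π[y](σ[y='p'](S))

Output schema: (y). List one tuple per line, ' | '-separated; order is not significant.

Row counts bottom-up:
  S → 6
  σ[y='p'](S) → 2
  π[y](σ[y='p'](S)) → 2

== RESULT ==
y
p
p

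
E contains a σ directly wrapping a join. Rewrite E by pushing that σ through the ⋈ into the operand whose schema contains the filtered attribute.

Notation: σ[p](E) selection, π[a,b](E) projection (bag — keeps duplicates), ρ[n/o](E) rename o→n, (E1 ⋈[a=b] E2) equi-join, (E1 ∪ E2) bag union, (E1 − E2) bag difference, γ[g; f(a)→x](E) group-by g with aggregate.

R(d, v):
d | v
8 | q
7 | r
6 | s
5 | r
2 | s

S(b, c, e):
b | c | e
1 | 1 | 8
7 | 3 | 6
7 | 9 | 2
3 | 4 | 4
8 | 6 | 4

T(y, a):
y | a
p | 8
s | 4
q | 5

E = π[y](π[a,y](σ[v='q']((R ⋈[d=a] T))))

σ filters on v, owned by the left side.
E' = π[y](π[a,y]((σ[v='q'](R) ⋈[d=a] T)))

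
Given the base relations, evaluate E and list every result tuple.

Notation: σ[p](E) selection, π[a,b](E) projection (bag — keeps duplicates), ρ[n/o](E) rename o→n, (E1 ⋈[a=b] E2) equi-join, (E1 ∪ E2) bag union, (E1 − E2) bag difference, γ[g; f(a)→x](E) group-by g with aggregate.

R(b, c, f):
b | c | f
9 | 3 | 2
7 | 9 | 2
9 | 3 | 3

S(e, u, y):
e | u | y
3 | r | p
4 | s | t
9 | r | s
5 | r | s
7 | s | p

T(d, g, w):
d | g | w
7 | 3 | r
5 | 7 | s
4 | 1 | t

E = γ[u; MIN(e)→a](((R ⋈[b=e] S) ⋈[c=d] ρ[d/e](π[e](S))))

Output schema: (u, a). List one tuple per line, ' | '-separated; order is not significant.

Row counts bottom-up:
  R → 3
  S → 5
  (R ⋈[b=e] S) → 3
  S → 5
  π[e](S) → 5
  ρ[d/e](π[e](S)) → 5
  ((R ⋈[b=e] S) ⋈[c=d] ρ[d/e](π[e](S))) → 3
  γ[u; MIN(e)→a](((R ⋈[b=e] S) ⋈[c=d] ρ[d/e](π[e](S)))) → 2

== RESULT ==
u | a
r | 9
s | 7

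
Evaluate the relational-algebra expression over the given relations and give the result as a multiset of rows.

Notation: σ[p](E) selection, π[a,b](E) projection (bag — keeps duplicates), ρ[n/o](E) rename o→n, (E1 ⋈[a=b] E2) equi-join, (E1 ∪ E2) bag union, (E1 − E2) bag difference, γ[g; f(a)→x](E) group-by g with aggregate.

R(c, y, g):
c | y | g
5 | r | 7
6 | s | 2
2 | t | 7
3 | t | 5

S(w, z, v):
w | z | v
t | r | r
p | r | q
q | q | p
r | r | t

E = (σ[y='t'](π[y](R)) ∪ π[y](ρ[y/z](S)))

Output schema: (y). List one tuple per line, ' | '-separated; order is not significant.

Row counts bottom-up:
  R → 4
  π[y](R) → 4
  σ[y='t'](π[y](R)) → 2
  S → 4
  ρ[y/z](S) → 4
  π[y](ρ[y/z](S)) → 4
  (σ[y='t'](π[y](R)) ∪ π[y](ρ[y/z](S))) → 6

== RESULT ==
y
q
r
r
r
t
t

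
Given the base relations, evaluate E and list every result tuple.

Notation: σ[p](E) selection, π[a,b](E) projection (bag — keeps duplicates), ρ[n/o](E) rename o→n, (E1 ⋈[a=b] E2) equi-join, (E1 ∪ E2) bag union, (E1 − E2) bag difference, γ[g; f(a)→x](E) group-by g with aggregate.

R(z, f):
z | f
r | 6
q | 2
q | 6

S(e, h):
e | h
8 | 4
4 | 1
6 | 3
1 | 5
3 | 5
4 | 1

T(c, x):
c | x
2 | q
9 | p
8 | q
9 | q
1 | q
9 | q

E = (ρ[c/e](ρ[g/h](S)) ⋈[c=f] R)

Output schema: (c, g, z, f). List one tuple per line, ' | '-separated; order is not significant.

Subexpression sizes:
  S → 6
  ρ[g/h](S) → 6
  ρ[c/e](ρ[g/h](S)) → 6
  R → 3
  (ρ[c/e](ρ[g/h](S)) ⋈[c=f] R) → 2

== RESULT ==
c | g | z | f
6 | 3 | q | 6
6 | 3 | r | 6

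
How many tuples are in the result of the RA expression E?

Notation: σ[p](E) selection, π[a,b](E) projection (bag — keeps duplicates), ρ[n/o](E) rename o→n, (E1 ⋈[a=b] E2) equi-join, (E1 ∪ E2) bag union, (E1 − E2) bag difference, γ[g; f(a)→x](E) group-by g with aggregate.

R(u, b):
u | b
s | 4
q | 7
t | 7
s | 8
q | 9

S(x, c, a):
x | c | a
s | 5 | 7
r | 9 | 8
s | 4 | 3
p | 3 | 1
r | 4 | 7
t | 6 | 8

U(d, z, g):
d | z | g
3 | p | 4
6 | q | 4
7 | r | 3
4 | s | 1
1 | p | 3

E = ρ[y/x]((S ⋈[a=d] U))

Per-node cardinality:
  S → 6
  U → 5
  (S ⋈[a=d] U) → 4
  ρ[y/x]((S ⋈[a=d] U)) → 4

|E| = 4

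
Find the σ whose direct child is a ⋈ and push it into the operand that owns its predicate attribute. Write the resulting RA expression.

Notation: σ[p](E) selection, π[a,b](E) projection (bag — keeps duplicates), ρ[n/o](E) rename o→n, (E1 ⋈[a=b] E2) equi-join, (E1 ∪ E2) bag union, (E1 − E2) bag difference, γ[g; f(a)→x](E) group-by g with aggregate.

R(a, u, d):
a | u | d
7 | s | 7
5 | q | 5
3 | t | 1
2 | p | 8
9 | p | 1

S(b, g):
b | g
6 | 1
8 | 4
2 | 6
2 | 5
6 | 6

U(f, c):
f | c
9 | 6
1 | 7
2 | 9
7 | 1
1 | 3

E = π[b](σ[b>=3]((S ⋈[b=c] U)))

σ filters on b, owned by the left side.
E' = π[b]((σ[b>=3](S) ⋈[b=c] U))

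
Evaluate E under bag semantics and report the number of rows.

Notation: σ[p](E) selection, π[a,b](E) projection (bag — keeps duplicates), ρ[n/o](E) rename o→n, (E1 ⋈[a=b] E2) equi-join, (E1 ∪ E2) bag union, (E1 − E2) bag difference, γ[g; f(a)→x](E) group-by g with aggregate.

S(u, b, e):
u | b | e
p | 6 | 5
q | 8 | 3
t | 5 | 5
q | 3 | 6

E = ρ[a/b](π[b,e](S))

Per-node cardinality:
  S → 4
  π[b,e](S) → 4
  ρ[a/b](π[b,e](S)) → 4

|E| = 4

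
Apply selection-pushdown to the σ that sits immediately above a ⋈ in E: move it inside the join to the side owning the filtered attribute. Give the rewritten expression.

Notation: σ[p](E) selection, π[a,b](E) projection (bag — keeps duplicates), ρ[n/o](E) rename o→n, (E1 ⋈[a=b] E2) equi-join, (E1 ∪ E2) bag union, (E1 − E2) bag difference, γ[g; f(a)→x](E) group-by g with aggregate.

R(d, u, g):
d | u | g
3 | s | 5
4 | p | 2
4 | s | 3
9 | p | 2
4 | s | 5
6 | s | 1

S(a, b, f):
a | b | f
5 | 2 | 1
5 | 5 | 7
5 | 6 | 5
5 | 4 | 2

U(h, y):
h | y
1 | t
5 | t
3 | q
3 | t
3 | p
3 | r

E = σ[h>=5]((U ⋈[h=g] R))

σ filters on h, owned by the left side.
E' = (σ[h>=5](U) ⋈[h=g] R)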